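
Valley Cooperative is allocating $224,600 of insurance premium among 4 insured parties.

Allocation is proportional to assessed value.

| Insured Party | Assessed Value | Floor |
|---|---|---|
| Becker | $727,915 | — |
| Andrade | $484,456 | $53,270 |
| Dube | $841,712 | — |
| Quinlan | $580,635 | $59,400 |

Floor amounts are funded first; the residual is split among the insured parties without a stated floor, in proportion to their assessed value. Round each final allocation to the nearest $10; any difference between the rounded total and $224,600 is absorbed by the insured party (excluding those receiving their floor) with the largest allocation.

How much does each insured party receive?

Guaranteed amounts: Andrade $53,270; Quinlan $59,400. Remaining pool $111,930.
Remaining pool split over remaining assessed value 1,569,627: Becker 51,907.57 → $51,910; Dube 60,022.43 → $60,020.

Becker: $51,910 | Andrade: $53,270 | Dube: $60,020 | Quinlan: $59,400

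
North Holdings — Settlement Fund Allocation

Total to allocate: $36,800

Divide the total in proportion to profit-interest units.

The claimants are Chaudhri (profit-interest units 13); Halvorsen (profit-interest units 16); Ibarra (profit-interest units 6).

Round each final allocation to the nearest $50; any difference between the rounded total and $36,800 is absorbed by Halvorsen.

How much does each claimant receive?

Chaudhri: $13,650 | Halvorsen: $16,850 | Ibarra: $6,300

Profit-interest units total: 35.
Raw shares: Chaudhri 13/35 × $36,800 = 13,668.57; Halvorsen 16/35 × $36,800 = 16,822.86; Ibarra 6/35 × $36,800 = 6,308.57.
After rounding ($50): Chaudhri $13,650; Halvorsen $16,800; Ibarra $6,300. Sum = $36,750.
Difference $36,800 − $36,750 = +$50 applied to Halvorsen: Halvorsen becomes $16,850.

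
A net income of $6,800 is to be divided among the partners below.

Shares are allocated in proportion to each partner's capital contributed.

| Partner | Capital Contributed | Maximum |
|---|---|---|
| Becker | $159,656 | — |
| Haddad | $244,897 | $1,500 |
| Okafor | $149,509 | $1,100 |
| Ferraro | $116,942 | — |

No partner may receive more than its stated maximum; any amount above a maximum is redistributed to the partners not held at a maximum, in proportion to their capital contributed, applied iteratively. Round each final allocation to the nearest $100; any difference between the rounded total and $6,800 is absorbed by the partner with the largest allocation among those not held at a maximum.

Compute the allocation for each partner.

Combined capital contributed = 671,004.
Unconstrained shares: Becker 1,617.96; Haddad 2,481.80; Okafor 1,515.13; Ferraro 1,185.10.
Held at cap: Haddad ($1,500), Okafor ($1,100); remaining pool $4,200 reallocated over remaining capital contributed 276,598.
Shares after redistribution: Becker 2,424.30 → $2,400; Ferraro 1,775.70 → $1,800.

Becker: $2,400 · Haddad: $1,500 · Okafor: $1,100 · Ferraro: $1,800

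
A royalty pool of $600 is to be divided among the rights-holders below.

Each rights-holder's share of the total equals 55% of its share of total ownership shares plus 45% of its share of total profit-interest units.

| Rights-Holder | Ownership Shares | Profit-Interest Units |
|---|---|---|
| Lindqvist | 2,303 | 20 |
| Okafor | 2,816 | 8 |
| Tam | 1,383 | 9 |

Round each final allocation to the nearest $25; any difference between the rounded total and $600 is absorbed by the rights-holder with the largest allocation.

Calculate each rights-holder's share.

Lindqvist: $275 | Okafor: $200 | Tam: $125

Totals — ownership shares 6,502, profit-interest units 37.
Composite weights (55% ownership shares + 45% profit-interest units): Lindqvist 0.4381; Okafor 0.3355; Tam 0.2264.
Unrounded shares: Lindqvist 262.83; Okafor 201.30; Tam 135.87.
Rounded to nearest $25: Lindqvist $275; Okafor $200; Tam $125. Sum = $600.
Rounded total matches; no reconciliation needed.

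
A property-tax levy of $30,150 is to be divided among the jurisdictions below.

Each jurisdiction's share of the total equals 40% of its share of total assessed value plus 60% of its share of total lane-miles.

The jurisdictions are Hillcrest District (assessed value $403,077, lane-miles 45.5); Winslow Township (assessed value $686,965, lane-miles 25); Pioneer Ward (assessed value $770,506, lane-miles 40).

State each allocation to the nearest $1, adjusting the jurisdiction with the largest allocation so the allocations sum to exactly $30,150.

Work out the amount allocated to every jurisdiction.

Hillcrest District: $10,062 | Winslow Township: $8,546 | Pioneer Ward: $11,542

Totals — assessed value 1,860,548, lane-miles 110.5.
Combined weights (40% assessed value + 60% lane-miles): Hillcrest District 0.3337; Winslow Township 0.2834; Pioneer Ward 0.3828.
Proportional shares: Hillcrest District 10,061.55; Winslow Township 8,545.64; Pioneer Ward 11,542.81.
At nearest $1: Hillcrest District $10,062; Winslow Township $8,546; Pioneer Ward $11,543. Sum = $30,151.
Difference $30,150 − $30,151 = −$1 applied to largest allocation (Pioneer Ward): Pioneer Ward becomes $11,542.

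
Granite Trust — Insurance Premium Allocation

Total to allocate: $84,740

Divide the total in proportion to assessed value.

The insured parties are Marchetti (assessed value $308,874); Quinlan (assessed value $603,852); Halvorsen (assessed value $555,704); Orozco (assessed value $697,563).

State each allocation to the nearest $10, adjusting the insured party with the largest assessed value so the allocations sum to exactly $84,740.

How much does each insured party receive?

Marchetti: $12,080 | Quinlan: $23,620 | Halvorsen: $21,740 | Orozco: $27,300

Sum of assessed value: 2,165,993.
Pro-rata amounts: Marchetti 308,874/2,165,993 × $84,740 = 12,084.06; Quinlan 603,852/2,165,993 × $84,740 = 23,624.46; Halvorsen 555,704/2,165,993 × $84,740 = 21,740.77; Orozco 697,563/2,165,993 × $84,740 = 27,290.71.
Rounded to nearest $10: Marchetti $12,080; Quinlan $23,620; Halvorsen $21,740; Orozco $27,290. Sum = $84,730.
Difference $84,740 − $84,730 = +$10 applied to largest assessed value (Orozco): Orozco becomes $27,300.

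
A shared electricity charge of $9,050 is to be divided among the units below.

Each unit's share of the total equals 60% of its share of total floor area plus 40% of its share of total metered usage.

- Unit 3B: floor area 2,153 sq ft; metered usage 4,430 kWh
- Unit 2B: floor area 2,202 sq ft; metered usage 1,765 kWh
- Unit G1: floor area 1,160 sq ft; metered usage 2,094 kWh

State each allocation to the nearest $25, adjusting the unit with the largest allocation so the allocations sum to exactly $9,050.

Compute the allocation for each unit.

Floor area total 5,515; metered usage total 8,289.
Composite weights (60% floor area + 40% metered usage): Unit 3B 0.4480; Unit 2B 0.3247; Unit G1 0.2273.
Unrounded shares: Unit 3B 4,054.50; Unit 2B 2,938.88; Unit G1 2,056.62.
Rounded to nearest $25: Unit 3B $4,050; Unit 2B $2,950; Unit G1 $2,050. Sum = $9,050.
Sum already equals the total — no adjustment.

Unit 3B: $4,050; Unit 2B: $2,950; Unit G1: $2,050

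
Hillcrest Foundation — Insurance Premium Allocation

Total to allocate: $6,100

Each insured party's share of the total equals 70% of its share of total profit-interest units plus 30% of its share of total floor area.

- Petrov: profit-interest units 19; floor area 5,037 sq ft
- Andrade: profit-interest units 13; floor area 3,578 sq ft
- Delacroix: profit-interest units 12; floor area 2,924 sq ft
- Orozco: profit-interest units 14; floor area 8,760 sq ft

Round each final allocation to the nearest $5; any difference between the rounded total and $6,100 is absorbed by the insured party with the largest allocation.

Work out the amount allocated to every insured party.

Profit-interest units total 58; floor area total 20,299.
Composite weights (70% profit-interest units + 30% floor area): Petrov 0.3038; Andrade 0.2098; Delacroix 0.1880; Orozco 0.2984.
Raw shares: Petrov 1,852.89; Andrade 1,279.63; Delacroix 1,147.05; Orozco 1,820.42.
At nearest $5: Petrov $1,855; Andrade $1,280; Delacroix $1,145; Orozco $1,820. Sum = $6,100.
No rounding difference to absorb.

Petrov: $1,855 · Andrade: $1,280 · Delacroix: $1,145 · Orozco: $1,820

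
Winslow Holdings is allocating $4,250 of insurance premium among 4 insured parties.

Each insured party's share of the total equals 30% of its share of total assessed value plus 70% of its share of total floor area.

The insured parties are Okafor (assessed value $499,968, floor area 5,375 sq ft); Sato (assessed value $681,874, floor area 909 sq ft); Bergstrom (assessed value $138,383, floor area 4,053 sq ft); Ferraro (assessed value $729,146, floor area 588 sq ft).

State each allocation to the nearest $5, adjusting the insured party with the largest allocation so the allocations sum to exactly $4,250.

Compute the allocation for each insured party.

Assessed value total 2,049,371; floor area total 10,925.
Composite weights (30% assessed value + 70% floor area): Okafor 0.4176; Sato 0.1581; Bergstrom 0.2799; Ferraro 0.1444.
Proportional shares: Okafor 1,774.72; Sato 671.75; Bergstrom 1,189.77; Ferraro 613.75.
Rounded to nearest $5: Okafor $1,775; Sato $670; Bergstrom $1,190; Ferraro $615. Sum = $4,250.
No rounding difference to absorb.

Okafor: $1,775 | Sato: $670 | Bergstrom: $1,190 | Ferraro: $615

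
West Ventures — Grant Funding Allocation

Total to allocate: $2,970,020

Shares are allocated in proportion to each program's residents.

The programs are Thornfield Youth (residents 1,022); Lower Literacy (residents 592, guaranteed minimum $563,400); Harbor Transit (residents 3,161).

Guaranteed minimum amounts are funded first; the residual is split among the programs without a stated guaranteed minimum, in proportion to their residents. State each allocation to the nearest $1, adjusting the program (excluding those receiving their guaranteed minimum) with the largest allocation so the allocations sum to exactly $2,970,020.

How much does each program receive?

Thornfield Youth: $587,991 · Lower Literacy: $563,400 · Harbor Transit: $1,818,629

Minimums first: Lower Literacy $563,400. Residual $2,406,620.
Residual split over remaining residents 4,183: Thornfield Youth 587,990.83 → $587,991; Harbor Transit 1,818,629.17 → $1,818,629.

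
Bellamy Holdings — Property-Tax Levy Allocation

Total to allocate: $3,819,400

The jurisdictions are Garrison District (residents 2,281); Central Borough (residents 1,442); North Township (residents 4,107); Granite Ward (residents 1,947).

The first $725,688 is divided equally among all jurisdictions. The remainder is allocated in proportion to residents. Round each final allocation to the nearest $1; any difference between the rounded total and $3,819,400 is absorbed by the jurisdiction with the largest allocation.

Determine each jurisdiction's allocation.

Garrison District: $903,193; Central Borough: $637,711; North Township: $1,480,990; Granite Ward: $797,506

$725,688 shared equally gives $181,422 per jurisdiction.
Remainder $3,093,712 by residents (total 9,777): Garrison District 721,771.21 → $721,771; Central Borough 456,288.504 → $456,289; North Township 1,299,567.88 → $1,299,568; Granite Ward 616,084.41 → $616,084.
Totals: Garrison District $181,422 + $721,771 = $903,193; Central Borough $181,422 + $456,289 = $637,711; North Township $181,422 + $1,299,568 = $1,480,990; Granite Ward $181,422 + $616,084 = $797,506.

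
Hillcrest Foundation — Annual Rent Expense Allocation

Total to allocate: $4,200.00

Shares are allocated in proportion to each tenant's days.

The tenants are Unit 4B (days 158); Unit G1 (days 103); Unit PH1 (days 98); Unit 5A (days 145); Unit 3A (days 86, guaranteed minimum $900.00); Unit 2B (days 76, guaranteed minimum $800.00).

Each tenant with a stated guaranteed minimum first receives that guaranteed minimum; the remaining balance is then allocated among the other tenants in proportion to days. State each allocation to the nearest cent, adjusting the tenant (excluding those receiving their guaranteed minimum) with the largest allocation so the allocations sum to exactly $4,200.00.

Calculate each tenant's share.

Unit 4B: $783.73; Unit G1: $510.91; Unit PH1: $486.11; Unit 5A: $719.25; Unit 3A: $900.00; Unit 2B: $800.00

Fund the minimums — Unit 3A $900.00; Unit 2B $800.00. Balance $2,500.00.
Balance split over remaining days 504: Unit 4B 783.7302 → $783.73; Unit G1 510.9127 → $510.91; Unit PH1 486.1111 → $486.11; Unit 5A 719.2460 → $719.25.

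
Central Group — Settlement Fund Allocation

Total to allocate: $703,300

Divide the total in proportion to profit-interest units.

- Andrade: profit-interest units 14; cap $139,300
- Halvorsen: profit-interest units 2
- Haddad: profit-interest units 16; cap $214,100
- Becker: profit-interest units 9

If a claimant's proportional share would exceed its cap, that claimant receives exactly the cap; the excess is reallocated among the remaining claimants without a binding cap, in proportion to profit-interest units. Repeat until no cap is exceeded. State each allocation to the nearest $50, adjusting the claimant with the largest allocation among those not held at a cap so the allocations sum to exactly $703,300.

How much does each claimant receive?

Total profit-interest units = 41.
Proportional shares (ignoring caps): Andrade 240,151.22; Halvorsen 34,307.32; Haddad 274,458.54; Becker 154,382.93.
Held at cap: Andrade ($139,300), Haddad ($214,100); remaining pool $349,900 reallocated over remaining profit-interest units 11.
Redistributed shares: Halvorsen 63,618.18 → $63,600; Becker 286,281.82 → $286,300.

Andrade: $139,300; Halvorsen: $63,600; Haddad: $214,100; Becker: $286,300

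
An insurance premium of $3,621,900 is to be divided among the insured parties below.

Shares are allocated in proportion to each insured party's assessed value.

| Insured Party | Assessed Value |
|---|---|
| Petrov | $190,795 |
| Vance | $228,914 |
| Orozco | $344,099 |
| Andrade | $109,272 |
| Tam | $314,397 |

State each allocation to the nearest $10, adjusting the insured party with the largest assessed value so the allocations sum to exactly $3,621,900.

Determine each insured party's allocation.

Assessed value total: 190,795 + 228,914 + 344,099 + 109,272 + 314,397 = 1,187,477.
Pro-rata amounts: Petrov 581,940.04; Vance 698,206.04; Orozco 1,049,529.52; Andrade 333,288.36; Tam 958,936.04.
After rounding ($10): Petrov $581,940; Vance $698,210; Orozco $1,049,530; Andrade $333,290; Tam $958,940. Sum = $3,621,910.
Difference $3,621,900 − $3,621,910 = −$10 applied to largest assessed value (Orozco): Orozco becomes $1,049,520.

Petrov: $581,940; Vance: $698,210; Orozco: $1,049,520; Andrade: $333,290; Tam: $958,940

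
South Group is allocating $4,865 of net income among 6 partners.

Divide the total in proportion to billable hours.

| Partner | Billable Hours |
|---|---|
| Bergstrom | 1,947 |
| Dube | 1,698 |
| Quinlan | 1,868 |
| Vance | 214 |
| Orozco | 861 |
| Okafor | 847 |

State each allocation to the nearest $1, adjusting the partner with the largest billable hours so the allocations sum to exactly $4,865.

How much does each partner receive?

Bergstrom: $1,275 · Dube: $1,111 · Quinlan: $1,222 · Vance: $140 · Orozco: $563 · Okafor: $554

Combined billable hours = 7,435.
Proportional shares: Bergstrom 1,947/7,435 × $4,865 = 1,274.00; Dube 1,698/7,435 × $4,865 = 1,111.07; Quinlan 1,868/7,435 × $4,865 = 1,222.30; Vance 214/7,435 × $4,865 = 140.03; Orozco 861/7,435 × $4,865 = 563.38; Okafor 847/7,435 × $4,865 = 554.22.
After rounding ($1): Bergstrom $1,274; Dube $1,111; Quinlan $1,222; Vance $140; Orozco $563; Okafor $554. Sum = $4,864.
Difference $4,865 − $4,864 = +$1 applied to largest billable hours (Bergstrom): Bergstrom becomes $1,275.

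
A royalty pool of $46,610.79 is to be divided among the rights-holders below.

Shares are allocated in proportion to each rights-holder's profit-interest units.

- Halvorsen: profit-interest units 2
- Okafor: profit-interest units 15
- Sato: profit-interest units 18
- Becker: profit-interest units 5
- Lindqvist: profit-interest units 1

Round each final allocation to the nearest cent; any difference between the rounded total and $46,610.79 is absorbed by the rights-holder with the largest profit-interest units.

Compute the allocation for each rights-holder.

Halvorsen: $2,273.70 | Okafor: $17,052.73 | Sato: $20,463.27 | Becker: $5,684.24 | Lindqvist: $1,136.85

Combined profit-interest units = 2 + 15 + 18 + 5 + 1 = 41.
Raw shares: Halvorsen 2,273.6971; Okafor 17,052.7280; Sato 20,463.2737; Becker 5,684.2427; Lindqvist 1,136.8485.
Rounded to nearest cent: Halvorsen $2,273.70; Okafor $17,052.73; Sato $20,463.27; Becker $5,684.24; Lindqvist $1,136.85. Sum = $46,610.79.
Rounded total matches; no reconciliation needed.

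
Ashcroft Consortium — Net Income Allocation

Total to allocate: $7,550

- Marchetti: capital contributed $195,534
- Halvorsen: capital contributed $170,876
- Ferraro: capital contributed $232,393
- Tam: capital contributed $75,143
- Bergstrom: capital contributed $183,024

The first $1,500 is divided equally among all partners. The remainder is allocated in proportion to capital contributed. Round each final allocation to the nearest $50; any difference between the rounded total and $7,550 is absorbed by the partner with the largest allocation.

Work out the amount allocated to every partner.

Marchetti: $1,700 · Halvorsen: $1,500 · Ferraro: $1,900 · Tam: $850 · Bergstrom: $1,600

$1,500 shared equally gives $300 per partner.
Remainder $6,050 by capital contributed (total 856,970): Marchetti 1,380.42 → $1,400; Halvorsen 1,206.34 → $1,200; Ferraro 1,640.64 → $1,650; Tam 530.49 → $550; Bergstrom 1,292.10 → $1,300.
Rounding difference −$50 on remainder applied to Ferraro.
Totals: Marchetti $300 + $1,400 = $1,700; Halvorsen $300 + $1,200 = $1,500; Ferraro $300 + $1,600 = $1,900; Tam $300 + $550 = $850; Bergstrom $300 + $1,300 = $1,600.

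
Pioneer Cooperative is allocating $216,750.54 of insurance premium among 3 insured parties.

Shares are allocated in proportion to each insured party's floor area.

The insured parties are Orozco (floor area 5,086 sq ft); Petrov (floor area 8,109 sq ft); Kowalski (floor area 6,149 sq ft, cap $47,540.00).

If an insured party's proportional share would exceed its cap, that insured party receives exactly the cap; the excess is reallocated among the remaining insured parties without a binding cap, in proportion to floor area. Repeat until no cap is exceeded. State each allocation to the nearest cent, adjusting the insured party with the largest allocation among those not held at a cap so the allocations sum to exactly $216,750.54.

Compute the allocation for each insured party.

Floor area total: 19,344.
Proportional shares (ignoring caps): Orozco 56,988.8982; Petrov 90,861.7726; Kowalski 68,899.8692.
Held at cap: Kowalski ($47,540.00); balance $169,210.54 reallocated over remaining floor area 13,195.
Remaining shares: Orozco 65,222.0391 → $65,222.04; Petrov 103,988.5009 → $103,988.50.

Orozco: $65,222.04; Petrov: $103,988.50; Kowalski: $47,540.00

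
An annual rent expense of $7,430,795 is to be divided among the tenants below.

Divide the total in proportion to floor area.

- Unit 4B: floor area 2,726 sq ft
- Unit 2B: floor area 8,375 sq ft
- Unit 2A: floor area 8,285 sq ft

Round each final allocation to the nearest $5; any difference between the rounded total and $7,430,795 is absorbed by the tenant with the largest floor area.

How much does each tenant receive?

Floor area total: 2,726 + 8,375 + 8,285 = 19,386.
Proportional shares: Unit 4B 1,044,895.66; Unit 2B 3,210,198.50; Unit 2A 3,175,700.84.
At nearest $5: Unit 4B $1,044,895; Unit 2B $3,210,200; Unit 2A $3,175,700. Sum = $7,430,795.
No rounding difference to absorb.

Unit 4B: $1,044,895 · Unit 2B: $3,210,200 · Unit 2A: $3,175,700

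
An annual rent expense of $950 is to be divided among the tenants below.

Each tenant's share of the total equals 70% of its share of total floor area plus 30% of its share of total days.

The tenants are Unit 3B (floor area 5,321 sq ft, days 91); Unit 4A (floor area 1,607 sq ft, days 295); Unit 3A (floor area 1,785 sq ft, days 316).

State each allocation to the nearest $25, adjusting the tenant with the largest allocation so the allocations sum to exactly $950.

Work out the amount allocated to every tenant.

Unit 3B: $425; Unit 4A: $250; Unit 3A: $275

Totals — floor area 8,713, days 702.
Composite weights (70% floor area + 30% days): Unit 3B 0.4664; Unit 4A 0.2552; Unit 3A 0.2784.
Proportional shares: Unit 3B 443.06; Unit 4A 242.42; Unit 3A 264.53.
At nearest $25: Unit 3B $450; Unit 4A $250; Unit 3A $275. Sum = $975.
Difference $950 − $975 = −$25 applied to largest allocation (Unit 3B): Unit 3B becomes $425.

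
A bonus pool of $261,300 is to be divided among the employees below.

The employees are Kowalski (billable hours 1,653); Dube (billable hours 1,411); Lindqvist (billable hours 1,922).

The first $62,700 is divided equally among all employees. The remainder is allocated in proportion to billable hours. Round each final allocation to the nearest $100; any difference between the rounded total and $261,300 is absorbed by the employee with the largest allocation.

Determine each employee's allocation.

First tranche $62,700 split equally: $20,900 each.
Remainder $198,600 by billable hours (total 4,986): Kowalski 65,841.52 → $65,800; Dube 56,202.29 → $56,200; Lindqvist 76,556.20 → $76,600.
Totals: Kowalski $20,900 + $65,800 = $86,700; Dube $20,900 + $56,200 = $77,100; Lindqvist $20,900 + $76,600 = $97,500.

Kowalski: $86,700; Dube: $77,100; Lindqvist: $97,500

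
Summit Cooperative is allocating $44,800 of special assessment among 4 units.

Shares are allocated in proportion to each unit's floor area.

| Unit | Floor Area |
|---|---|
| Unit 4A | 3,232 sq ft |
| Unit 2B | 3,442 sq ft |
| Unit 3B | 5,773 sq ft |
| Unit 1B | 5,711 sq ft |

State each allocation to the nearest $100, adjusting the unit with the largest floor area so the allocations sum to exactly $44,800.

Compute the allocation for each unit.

Unit 4A: $8,000; Unit 2B: $8,500; Unit 3B: $14,200; Unit 1B: $14,100

Sum of floor area: 3,232 + 3,442 + 5,773 + 5,711 = 18,158.
Pro-rata amounts: Unit 4A 7,974.09; Unit 2B 8,492.21; Unit 3B 14,243.33; Unit 1B 14,090.36.
At nearest $100: Unit 4A $8,000; Unit 2B $8,500; Unit 3B $14,200; Unit 1B $14,100. Sum = $44,800.
Sum already equals the total — no adjustment.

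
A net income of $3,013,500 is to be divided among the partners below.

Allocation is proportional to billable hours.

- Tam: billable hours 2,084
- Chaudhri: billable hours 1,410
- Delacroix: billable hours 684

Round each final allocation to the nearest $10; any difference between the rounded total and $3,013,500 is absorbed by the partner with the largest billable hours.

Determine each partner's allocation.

Tam: $1,503,150; Chaudhri: $1,017,000; Delacroix: $493,350

Billable hours total: 4,178.
Proportional shares: Tam 2,084/4,178 × $3,013,500 = 1,503,143.61; Chaudhri 1,410/4,178 × $3,013,500 = 1,017,002.15; Delacroix 684/4,178 × $3,013,500 = 493,354.24.
After rounding ($10): Tam $1,503,140; Chaudhri $1,017,000; Delacroix $493,350. Sum = $3,013,490.
Difference $3,013,500 − $3,013,490 = +$10 applied to largest billable hours (Tam): Tam becomes $1,503,150.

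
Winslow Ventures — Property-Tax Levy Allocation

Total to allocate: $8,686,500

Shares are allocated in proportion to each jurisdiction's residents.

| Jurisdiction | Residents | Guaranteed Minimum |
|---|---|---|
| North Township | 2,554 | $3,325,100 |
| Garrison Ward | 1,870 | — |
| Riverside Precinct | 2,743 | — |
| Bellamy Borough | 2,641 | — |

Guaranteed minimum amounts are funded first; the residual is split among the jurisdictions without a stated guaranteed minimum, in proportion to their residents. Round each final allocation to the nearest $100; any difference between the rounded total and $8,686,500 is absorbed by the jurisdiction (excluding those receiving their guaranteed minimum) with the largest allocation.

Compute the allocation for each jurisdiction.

Guaranteed amounts: North Township $3,325,100. Residual $5,361,400.
Residual split over remaining residents 7,254: Garrison Ward 1,382,108.91 → $1,382,100; Riverside Precinct 2,027,339.43 → $2,027,300; Bellamy Borough 1,951,951.67 → $1,952,000.

North Township: $3,325,100 · Garrison Ward: $1,382,100 · Riverside Precinct: $2,027,300 · Bellamy Borough: $1,952,000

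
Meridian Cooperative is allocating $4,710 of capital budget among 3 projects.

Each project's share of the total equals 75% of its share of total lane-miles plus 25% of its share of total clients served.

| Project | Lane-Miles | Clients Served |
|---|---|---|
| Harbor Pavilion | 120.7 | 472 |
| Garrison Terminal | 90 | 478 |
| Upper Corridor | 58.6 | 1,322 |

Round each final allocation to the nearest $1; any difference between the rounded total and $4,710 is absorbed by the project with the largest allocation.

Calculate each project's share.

Lane-miles total 269.3; clients served total 2,272.
Blended shares (75% lane-miles + 25% clients served): Harbor Pavilion 0.3881; Garrison Terminal 0.3032; Upper Corridor 0.3087.
Pro-rata amounts: Harbor Pavilion 1,827.88; Garrison Terminal 1,428.29; Upper Corridor 1,453.82.
Rounded to nearest $1: Harbor Pavilion $1,828; Garrison Terminal $1,428; Upper Corridor $1,454. Sum = $4,710.
No rounding difference to absorb.

Harbor Pavilion: $1,828 · Garrison Terminal: $1,428 · Upper Corridor: $1,454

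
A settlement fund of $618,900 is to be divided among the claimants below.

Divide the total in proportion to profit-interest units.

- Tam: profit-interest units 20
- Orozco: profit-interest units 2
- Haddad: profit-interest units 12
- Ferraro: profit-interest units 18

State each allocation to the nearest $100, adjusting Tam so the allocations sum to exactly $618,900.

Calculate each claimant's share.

Tam: $238,100; Orozco: $23,800; Haddad: $142,800; Ferraro: $214,200

Combined profit-interest units = 52.
Raw shares: Tam 20/52 × $618,900 = 238,038.46; Orozco 2/52 × $618,900 = 23,803.85; Haddad 12/52 × $618,900 = 142,823.08; Ferraro 18/52 × $618,900 = 214,234.62.
Rounded to nearest $100: Tam $238,000; Orozco $23,800; Haddad $142,800; Ferraro $214,200. Sum = $618,800.
Difference $618,900 − $618,800 = +$100 applied to Tam: Tam becomes $238,100.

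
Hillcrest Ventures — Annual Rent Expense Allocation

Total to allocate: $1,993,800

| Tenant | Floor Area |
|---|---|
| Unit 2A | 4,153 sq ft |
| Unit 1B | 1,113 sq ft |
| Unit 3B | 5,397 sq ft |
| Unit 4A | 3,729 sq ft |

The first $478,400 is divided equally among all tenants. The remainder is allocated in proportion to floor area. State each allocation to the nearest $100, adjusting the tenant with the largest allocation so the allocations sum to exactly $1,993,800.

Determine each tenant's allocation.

Unit 2A: $556,900; Unit 1B: $236,800; Unit 3B: $687,900; Unit 4A: $512,200

First tranche $478,400 split equally: $119,600 each.
Remainder $1,515,400 by floor area (total 14,392): Unit 2A 437,288.51 → $437,300; Unit 1B 117,192.90 → $117,200; Unit 3B 568,275.00 → $568,300; Unit 4A 392,643.59 → $392,600.
Totals: Unit 2A $119,600 + $437,300 = $556,900; Unit 1B $119,600 + $117,200 = $236,800; Unit 3B $119,600 + $568,300 = $687,900; Unit 4A $119,600 + $392,600 = $512,200.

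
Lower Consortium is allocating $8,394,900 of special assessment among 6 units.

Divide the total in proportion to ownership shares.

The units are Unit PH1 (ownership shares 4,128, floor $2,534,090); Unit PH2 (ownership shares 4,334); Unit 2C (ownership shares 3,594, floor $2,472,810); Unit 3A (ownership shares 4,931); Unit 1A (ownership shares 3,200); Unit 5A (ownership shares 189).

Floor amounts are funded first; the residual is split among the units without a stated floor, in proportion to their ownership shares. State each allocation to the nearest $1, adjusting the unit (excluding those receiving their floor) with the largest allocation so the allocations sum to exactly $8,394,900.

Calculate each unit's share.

Fund the minimums — Unit PH1 $2,534,090; Unit 2C $2,472,810. Residual $3,388,000.
Residual split over remaining ownership shares 12,654: Unit PH2 1,160,391.34 → $1,160,391; Unit 3A 1,320,232.97 → $1,320,233; Unit 1A 856,772.56 → $856,773; Unit 5A 50,603.13 → $50,603.

Unit PH1: $2,534,090 | Unit PH2: $1,160,391 | Unit 2C: $2,472,810 | Unit 3A: $1,320,233 | Unit 1A: $856,773 | Unit 5A: $50,603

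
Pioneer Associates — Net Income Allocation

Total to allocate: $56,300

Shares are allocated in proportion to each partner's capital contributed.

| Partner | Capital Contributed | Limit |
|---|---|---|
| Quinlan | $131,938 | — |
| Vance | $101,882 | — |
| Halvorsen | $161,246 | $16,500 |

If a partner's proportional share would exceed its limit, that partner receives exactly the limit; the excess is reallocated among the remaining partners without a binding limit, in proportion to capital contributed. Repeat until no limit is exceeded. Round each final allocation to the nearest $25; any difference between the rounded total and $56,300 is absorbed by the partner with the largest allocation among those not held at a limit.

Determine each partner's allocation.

Quinlan: $22,450 | Vance: $17,350 | Halvorsen: $16,500

Combined capital contributed = 395,066.
Proportional shares (ignoring caps): Quinlan 18,802.20; Vance 14,518.98; Halvorsen 22,978.82.
Capped: Halvorsen ($16,500); balance $39,800 reallocated over remaining capital contributed 233,820.
Shares after redistribution: Quinlan 22,458.01 → $22,450; Vance 17,341.99 → $17,350.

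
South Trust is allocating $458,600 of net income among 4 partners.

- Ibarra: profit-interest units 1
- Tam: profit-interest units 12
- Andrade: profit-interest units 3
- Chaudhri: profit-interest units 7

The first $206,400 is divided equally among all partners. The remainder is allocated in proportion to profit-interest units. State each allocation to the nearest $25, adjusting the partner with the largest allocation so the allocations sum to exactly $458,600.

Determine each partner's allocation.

Equal tier: $206,400 ÷ 4 = $51,600 apiece.
Remainder $252,200 by profit-interest units (total 23): Ibarra 10,965.22 → $10,975; Tam 131,582.61 → $131,575; Andrade 32,895.65 → $32,900; Chaudhri 76,756.52 → $76,750.
Totals: Ibarra $51,600 + $10,975 = $62,575; Tam $51,600 + $131,575 = $183,175; Andrade $51,600 + $32,900 = $84,500; Chaudhri $51,600 + $76,750 = $128,350.

Ibarra: $62,575 | Tam: $183,175 | Andrade: $84,500 | Chaudhri: $128,350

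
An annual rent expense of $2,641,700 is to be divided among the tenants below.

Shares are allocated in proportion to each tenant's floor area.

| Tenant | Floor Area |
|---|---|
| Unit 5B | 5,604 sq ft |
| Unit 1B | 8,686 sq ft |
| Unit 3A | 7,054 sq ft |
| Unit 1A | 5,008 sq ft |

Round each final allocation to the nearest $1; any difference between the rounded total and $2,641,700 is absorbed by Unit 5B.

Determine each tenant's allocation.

Combined floor area = 26,352.
Pro-rata amounts: Unit 5B 5,604/26,352 × $2,641,700 = 561,782.29; Unit 1B 8,686/26,352 × $2,641,700 = 870,742.49; Unit 3A 7,054/26,352 × $2,641,700 = 707,139.94; Unit 1A 5,008/26,352 × $2,641,700 = 502,035.28.
Rounded to nearest $1: Unit 5B $561,782; Unit 1B $870,742; Unit 3A $707,140; Unit 1A $502,035. Sum = $2,641,699.
Difference $2,641,700 − $2,641,699 = +$1 applied to Unit 5B: Unit 5B becomes $561,783.

Unit 5B: $561,783 · Unit 1B: $870,742 · Unit 3A: $707,140 · Unit 1A: $502,035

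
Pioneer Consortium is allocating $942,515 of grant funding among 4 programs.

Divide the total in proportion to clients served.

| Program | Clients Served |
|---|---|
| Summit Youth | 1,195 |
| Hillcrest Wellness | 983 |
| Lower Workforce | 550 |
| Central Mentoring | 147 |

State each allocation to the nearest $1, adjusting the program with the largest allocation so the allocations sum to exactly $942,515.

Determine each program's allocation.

Combined clients served = 2,875.
Unrounded shares: Summit Youth 1,195/2,875 × $942,515 = 391,758.41; Hillcrest Wellness 983/2,875 × $942,515 = 322,258.17; Lower Workforce 550/2,875 × $942,515 = 180,307.22; Central Mentoring 147/2,875 × $942,515 = 48,191.20.
At nearest $1: Summit Youth $391,758; Hillcrest Wellness $322,258; Lower Workforce $180,307; Central Mentoring $48,191. Sum = $942,514.
Difference $942,515 − $942,514 = +$1 applied to largest allocation (Summit Youth): Summit Youth becomes $391,759.

Summit Youth: $391,759 | Hillcrest Wellness: $322,258 | Lower Workforce: $180,307 | Central Mentoring: $48,191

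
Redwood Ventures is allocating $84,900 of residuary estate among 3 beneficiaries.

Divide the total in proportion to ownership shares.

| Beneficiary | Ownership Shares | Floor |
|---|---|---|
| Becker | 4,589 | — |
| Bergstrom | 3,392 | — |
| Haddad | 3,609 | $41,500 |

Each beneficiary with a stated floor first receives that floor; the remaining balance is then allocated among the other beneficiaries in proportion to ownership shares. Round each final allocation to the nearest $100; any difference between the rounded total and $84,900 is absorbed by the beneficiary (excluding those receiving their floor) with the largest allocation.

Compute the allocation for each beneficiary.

Becker: $25,000; Bergstrom: $18,400; Haddad: $41,500

Minimums first: Haddad $41,500. Remaining pool $43,400.
Remaining pool split over remaining ownership shares 7,981: Becker 24,954.59 → $25,000; Bergstrom 18,445.41 → $18,400.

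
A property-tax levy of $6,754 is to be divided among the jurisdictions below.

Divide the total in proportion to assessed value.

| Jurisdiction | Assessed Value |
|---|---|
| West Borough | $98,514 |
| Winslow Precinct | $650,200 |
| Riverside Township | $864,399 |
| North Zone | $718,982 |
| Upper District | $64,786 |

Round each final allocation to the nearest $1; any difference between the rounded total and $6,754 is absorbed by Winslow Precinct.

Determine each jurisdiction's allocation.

Total assessed value = 2,396,881.
Proportional shares: West Borough 98,514/2,396,881 × $6,754 = 277.60; Winslow Precinct 650,200/2,396,881 × $6,754 = 1,832.15; Riverside Township 864,399/2,396,881 × $6,754 = 2,435.73; North Zone 718,982/2,396,881 × $6,754 = 2,025.97; Upper District 64,786/2,396,881 × $6,754 = 182.56.
At nearest $1: West Borough $278; Winslow Precinct $1,832; Riverside Township $2,436; North Zone $2,026; Upper District $183. Sum = $6,755.
Difference $6,754 − $6,755 = −$1 applied to Winslow Precinct: Winslow Precinct becomes $1,831.

West Borough: $278; Winslow Precinct: $1,831; Riverside Township: $2,436; North Zone: $2,026; Upper District: $183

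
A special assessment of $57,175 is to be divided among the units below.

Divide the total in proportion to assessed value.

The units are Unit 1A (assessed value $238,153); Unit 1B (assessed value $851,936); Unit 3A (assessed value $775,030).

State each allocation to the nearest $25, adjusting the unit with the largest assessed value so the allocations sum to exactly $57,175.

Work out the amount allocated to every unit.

Unit 1A: $7,300 · Unit 1B: $26,125 · Unit 3A: $23,750

Total assessed value = 238,153 + 851,936 + 775,030 = 1,865,119.
Raw shares: Unit 1A 7,300.55; Unit 1B 26,116.00; Unit 3A 23,758.45.
At nearest $25: Unit 1A $7,300; Unit 1B $26,125; Unit 3A $23,750. Sum = $57,175.
Rounded total matches; no reconciliation needed.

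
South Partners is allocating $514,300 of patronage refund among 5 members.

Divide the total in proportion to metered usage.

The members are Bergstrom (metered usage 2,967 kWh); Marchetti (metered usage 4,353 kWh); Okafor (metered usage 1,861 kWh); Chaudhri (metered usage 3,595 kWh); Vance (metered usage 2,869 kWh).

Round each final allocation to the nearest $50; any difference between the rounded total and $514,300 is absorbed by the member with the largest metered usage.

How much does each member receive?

Sum of metered usage: 15,645.
Raw shares: Bergstrom 2,967/15,645 × $514,300 = 97,534.55; Marchetti 4,353/15,645 × $514,300 = 143,096.70; Okafor 1,861/15,645 × $514,300 = 61,176.88; Chaudhri 3,595/15,645 × $514,300 = 118,178.88; Vance 2,869/15,645 × $514,300 = 94,312.99.
At nearest $50: Bergstrom $97,550; Marchetti $143,100; Okafor $61,200; Chaudhri $118,200; Vance $94,300. Sum = $514,350.
Difference $514,300 − $514,350 = −$50 applied to largest metered usage (Marchetti): Marchetti becomes $143,050.

Bergstrom: $97,550 · Marchetti: $143,050 · Okafor: $61,200 · Chaudhri: $118,200 · Vance: $94,300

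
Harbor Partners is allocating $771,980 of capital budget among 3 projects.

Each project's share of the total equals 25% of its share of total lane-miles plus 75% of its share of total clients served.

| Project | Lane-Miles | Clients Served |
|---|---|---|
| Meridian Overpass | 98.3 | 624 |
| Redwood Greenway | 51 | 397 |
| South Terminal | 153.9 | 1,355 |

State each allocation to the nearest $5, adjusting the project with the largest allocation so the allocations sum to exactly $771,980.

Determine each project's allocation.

Lane-miles total 303.2; clients served total 2,376.
Combined weights (25% lane-miles + 75% clients served): Meridian Overpass 0.2780; Redwood Greenway 0.1674; South Terminal 0.5546.
Raw shares: Meridian Overpass 214,627.28; Redwood Greenway 129,204.06; South Terminal 428,148.66.
After rounding ($5): Meridian Overpass $214,625; Redwood Greenway $129,205; South Terminal $428,150. Sum = $771,980.
No rounding difference to absorb.

Meridian Overpass: $214,625 | Redwood Greenway: $129,205 | South Terminal: $428,150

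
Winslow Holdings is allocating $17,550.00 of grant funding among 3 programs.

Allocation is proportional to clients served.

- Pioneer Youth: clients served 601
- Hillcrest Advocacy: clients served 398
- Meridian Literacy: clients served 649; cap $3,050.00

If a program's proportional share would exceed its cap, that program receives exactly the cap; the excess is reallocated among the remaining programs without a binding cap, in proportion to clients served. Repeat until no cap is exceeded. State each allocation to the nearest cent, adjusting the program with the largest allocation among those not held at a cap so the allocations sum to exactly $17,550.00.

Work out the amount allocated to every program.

Combined clients served = 1,648.
Unconstrained shares: Pioneer Youth 6,400.2124; Hillcrest Advocacy 4,238.4102; Meridian Literacy 6,911.3774.
Cap binds for Meridian Literacy ($3,050.00); remaining pool $14,500.00 reallocated over remaining clients served 999.
Remaining shares: Pioneer Youth 8,723.2232 → $8,723.22; Hillcrest Advocacy 5,776.7768 → $5,776.78.

Pioneer Youth: $8,723.22; Hillcrest Advocacy: $5,776.78; Meridian Literacy: $3,050.00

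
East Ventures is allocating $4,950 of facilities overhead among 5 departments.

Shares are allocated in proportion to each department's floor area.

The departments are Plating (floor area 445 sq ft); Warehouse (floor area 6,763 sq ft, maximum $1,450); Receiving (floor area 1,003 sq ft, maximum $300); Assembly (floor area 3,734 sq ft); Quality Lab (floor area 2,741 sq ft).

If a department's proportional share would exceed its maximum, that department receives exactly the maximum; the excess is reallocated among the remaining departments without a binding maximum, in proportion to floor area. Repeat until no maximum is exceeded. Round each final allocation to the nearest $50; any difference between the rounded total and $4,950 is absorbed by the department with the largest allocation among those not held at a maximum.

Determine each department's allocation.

Plating: $200 · Warehouse: $1,450 · Receiving: $300 · Assembly: $1,750 · Quality Lab: $1,250

Floor area total: 14,686.
Proportional shares (ignoring caps): Plating 149.99; Warehouse 2,279.51; Receiving 338.07; Assembly 1,258.57; Quality Lab 923.87.
Held at cap: Warehouse ($1,450), Receiving ($300); remaining pool $3,200 reallocated over remaining floor area 6,920.
Remaining shares: Plating 205.78 → $200; Assembly 1,726.71 → $1,750; Quality Lab 1,267.51 → $1,250.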